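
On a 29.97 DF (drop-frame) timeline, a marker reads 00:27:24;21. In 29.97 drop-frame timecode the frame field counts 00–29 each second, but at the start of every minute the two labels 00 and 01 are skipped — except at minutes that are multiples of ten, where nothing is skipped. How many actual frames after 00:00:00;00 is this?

Complete 10-minute blocks: 2, each 17982 frames → 35964.
Remaining 7 whole minutes in the current block: 1800 + 6 × 1798 = 12588 frames.
Within the current minute: 24 × 30 + 21 − 2 = 739 (labels ;00/;01 skipped at this minute). Total = 35964 + 12588 + 739 = 49291.

49291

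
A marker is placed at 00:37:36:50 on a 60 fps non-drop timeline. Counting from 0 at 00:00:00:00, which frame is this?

frame 135410

Total seconds to the label: (0 × 3600 + 37 × 60 + 36) = 2256.
Frame index = 2256 × 60 + 50 = 135410.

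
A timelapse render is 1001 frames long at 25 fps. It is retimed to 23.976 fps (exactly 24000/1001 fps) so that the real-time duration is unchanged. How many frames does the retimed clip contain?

960 frames

Target frames = source frames × (target rate / source rate) = 1001 × (24000/1001)/(25) = 1001 × 960/1001 = 960.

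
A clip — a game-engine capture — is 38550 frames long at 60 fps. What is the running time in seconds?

642.5 seconds

Running time = 38550 / (60) = 642.5 s.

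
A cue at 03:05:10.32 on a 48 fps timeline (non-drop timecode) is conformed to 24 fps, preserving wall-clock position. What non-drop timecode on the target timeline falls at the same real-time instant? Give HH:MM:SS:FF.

03:05:10:16

Source frame index: (3×3600 + 5×60 + 10) × 48 + 32 = 533312.
Real time: 533312 / (48) = 33332/3 s.
Target frame: (33332/3) × (24) = 266656.
At 24 labels/s: frame 266656 → 03:05:10:16.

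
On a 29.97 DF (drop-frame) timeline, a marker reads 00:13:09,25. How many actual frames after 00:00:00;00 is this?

23671

Complete 10-minute blocks: 1, each 17982 frames → 17982.
Remaining 3 whole minutes in the current block: 1800 + 2 × 1798 = 5396 frames.
Within the current minute: 9 × 30 + 25 − 2 = 293 (labels ;00/;01 skipped at this minute). Total = 17982 + 5396 + 293 = 23671.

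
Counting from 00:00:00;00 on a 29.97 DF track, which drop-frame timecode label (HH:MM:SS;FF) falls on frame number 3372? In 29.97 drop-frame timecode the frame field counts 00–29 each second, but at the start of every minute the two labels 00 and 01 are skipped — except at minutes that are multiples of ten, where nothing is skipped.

00:01:52;14

Each 10-minute DF block holds 10 × 60 × 30 − 9 × 2 = 17982 frames. 3372 ÷ 17982 → 0 full blocks, remainder 3372.
Within the partial block the first minute is 1800 frames and each further minute 1798, so 1 further minute boundary passed. Total skipped labels = 18 × 0 + 2 × 1 = 2.
Non-drop label index = 3372 + 2 = 3374; at 30 labels/s that is 00:01:52:14, i.e. DF 00:01:52;14.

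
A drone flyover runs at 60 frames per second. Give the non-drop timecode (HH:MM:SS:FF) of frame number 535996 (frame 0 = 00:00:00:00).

535996 ÷ 60 = 8933 full seconds, remainder 16 frames.
8933 s = 2 h 28 min 53 s.
Timecode: 02:28:53:16.

02:28:53:16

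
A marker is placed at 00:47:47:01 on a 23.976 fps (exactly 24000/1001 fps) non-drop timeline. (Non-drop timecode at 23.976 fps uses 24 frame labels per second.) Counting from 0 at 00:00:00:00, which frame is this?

68809

Total seconds to the label: (0 × 3600 + 47 × 60 + 47) = 2867.
Frame index = 2867 × 24 + 1 = 68809.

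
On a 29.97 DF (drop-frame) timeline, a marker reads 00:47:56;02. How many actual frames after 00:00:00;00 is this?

As if non-drop at 30 labels/s: (0 × 3600 + 47 × 60 + 56) × 30 + 2 = 86282.
Minute boundaries passed: 47; those not divisible by 10: 47 − 4 = 43; dropped labels = 2 × 43 = 86.
Actual frame index = 86282 − 86 = 86196.

86196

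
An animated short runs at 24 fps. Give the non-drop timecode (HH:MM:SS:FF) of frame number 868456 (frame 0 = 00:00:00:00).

10:03:05:16

868456 ÷ 24 = 36185 full seconds, remainder 16 frames.
36185 s = 10 h 3 min 5 s.
Timecode: 10:03:05:16.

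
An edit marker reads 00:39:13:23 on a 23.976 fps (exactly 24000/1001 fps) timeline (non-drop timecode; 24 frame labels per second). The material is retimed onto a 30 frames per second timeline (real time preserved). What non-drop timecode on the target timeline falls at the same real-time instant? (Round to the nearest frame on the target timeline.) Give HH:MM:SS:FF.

00:39:16:09

Source frame index: (0×3600 + 39×60 + 13) × 24 + 23 = 56495.
Real time: 56495 / (24000/1001) = 11310299/4800 s.
Target frame: (11310299/4800) × (30) = 11310299/160 ≈ 70689.369 → 70689.
At 30 labels/s: frame 70689 → 00:39:16:09.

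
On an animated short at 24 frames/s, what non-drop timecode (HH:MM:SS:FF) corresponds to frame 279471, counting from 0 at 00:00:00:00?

279471 ÷ 24 = 11644 full seconds, remainder 15 frames.
11644 s = 3 h 14 min 4 s.
Timecode: 03:14:04:15.

03:14:04:15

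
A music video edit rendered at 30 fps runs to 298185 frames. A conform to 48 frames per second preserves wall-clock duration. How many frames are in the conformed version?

477096 frames

Target frames = source frames × (target rate / source rate) = 298185 × (48)/(30) = 298185 × 8/5 = 477096.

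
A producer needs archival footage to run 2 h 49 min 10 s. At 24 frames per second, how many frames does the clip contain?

243600 frames

2 h 49 min 10 s = 10150 s.
Frames = 10150 × 24 = 243600.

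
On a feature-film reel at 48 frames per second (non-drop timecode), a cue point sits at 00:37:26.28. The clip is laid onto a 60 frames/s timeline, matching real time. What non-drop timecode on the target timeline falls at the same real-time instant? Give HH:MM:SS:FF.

Source frame index: (0×3600 + 37×60 + 26) × 48 + 28 = 107836.
Real time: 107836 / (48) = 26959/12 s.
Target frame: (26959/12) × (60) = 134795.
At 60 labels/s: frame 134795 → 00:37:26:35.

00:37:26:35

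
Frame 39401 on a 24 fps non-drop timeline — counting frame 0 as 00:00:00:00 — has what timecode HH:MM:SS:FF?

39401 ÷ 24 = 1641 full seconds, remainder 17 frames.
1641 s = 0 h 27 min 21 s.
Timecode: 00:27:21:17.

00:27:21:17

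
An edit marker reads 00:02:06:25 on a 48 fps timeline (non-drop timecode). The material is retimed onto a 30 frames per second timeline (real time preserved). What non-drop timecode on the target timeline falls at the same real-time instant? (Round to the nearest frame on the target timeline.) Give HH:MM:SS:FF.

00:02:06:16

Source frame index: (0×3600 + 2×60 + 6) × 48 + 25 = 6073.
Real time: 6073 / (48) = 6073/48 s.
Target frame: (6073/48) × (30) = 30365/8 ≈ 3795.625 → 3796.
At 30 labels/s: frame 3796 → 00:02:06:16.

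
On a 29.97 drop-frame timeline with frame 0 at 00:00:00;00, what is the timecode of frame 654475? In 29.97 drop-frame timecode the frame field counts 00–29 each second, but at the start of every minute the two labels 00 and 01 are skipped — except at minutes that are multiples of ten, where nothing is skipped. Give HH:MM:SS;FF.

Ten DF minutes hold 17982 frames, so frame 654475 lies in block 36 (frames 647352–665333) with 7123 frames into that block.
The block's first minute is 1800 frames and the rest 1798 each; 7123 frames reaches minute 3, so 36 × 18 + 3 × 2 = 654 labels have been skipped so far.
Adding those back, label number 654475 + 654 = 655129 at 30 labels/s is 21837 s + 19 f = 6 h 3 min 57 s frame 19, i.e. 06:03:57;19.

06:03:57;19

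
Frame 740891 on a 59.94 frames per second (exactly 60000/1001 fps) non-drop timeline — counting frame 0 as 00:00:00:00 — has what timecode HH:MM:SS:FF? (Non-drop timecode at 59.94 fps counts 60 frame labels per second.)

740891 ÷ 60 = 12348 full seconds, remainder 11 frames.
12348 s = 3 h 25 min 48 s.
Timecode: 03:25:48:11.

03:25:48:11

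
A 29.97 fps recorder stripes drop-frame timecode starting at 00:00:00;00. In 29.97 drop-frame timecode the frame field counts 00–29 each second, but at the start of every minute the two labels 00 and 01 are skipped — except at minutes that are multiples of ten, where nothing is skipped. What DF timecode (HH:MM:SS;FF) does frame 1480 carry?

00:00:49;10

Each 10-minute DF block holds 10 × 60 × 30 − 9 × 2 = 17982 frames. 1480 ÷ 17982 → 0 full blocks, remainder 1480.
Within the partial block the first minute is 1800 frames and each further minute 1798, so 0 further minute boundaries passed. Total skipped labels = 18 × 0 + 2 × 0 = 0.
Non-drop label index = 1480 + 0 = 1480; at 30 labels/s that is 00:00:49:10, i.e. DF 00:00:49;10.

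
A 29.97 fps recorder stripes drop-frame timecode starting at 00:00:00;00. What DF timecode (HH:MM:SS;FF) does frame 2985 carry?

Each 10-minute DF block holds 10 × 60 × 30 − 9 × 2 = 17982 frames. 2985 ÷ 17982 → 0 full blocks, remainder 2985.
Within the partial block the first minute is 1800 frames and each further minute 1798, so 1 further minute boundary passed. Total skipped labels = 18 × 0 + 2 × 1 = 2.
Non-drop label index = 2985 + 2 = 2987; at 30 labels/s that is 00:01:39:17, i.e. DF 00:01:39;17.

00:01:39;17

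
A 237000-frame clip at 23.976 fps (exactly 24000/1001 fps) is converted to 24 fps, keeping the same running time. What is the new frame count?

237237 frames

Target frames = source frames × (target rate / source rate) = 237000 × (24)/(24000/1001) = 237000 × 1001/1000 = 237237.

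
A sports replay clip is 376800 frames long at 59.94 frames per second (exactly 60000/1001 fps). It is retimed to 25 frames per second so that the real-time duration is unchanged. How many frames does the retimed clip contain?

Target frames = source frames × (target rate / source rate) = 376800 × (25)/(60000/1001) = 376800 × 1001/2400 = 157157.

157157 frames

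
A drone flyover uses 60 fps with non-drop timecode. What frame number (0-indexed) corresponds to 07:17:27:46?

Total seconds to the label: (7 × 3600 + 17 × 60 + 27) = 26247.
Frame index = 26247 × 60 + 46 = 1574866.

frame 1574866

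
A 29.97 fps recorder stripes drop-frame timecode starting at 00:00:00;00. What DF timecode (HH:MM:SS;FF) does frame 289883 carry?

Ten DF minutes hold 17982 frames, so frame 289883 lies in block 16 (frames 287712–305693) with 2171 frames into that block.
The block's first minute is 1800 frames and the rest 1798 each; 2171 frames reaches minute 1, so 16 × 18 + 1 × 2 = 290 labels have been skipped so far.
Adding those back, label number 289883 + 290 = 290173 at 30 labels/s is 9672 s + 13 f = 2 h 41 min 12 s frame 13, i.e. 02:41:12;13.

02:41:12;13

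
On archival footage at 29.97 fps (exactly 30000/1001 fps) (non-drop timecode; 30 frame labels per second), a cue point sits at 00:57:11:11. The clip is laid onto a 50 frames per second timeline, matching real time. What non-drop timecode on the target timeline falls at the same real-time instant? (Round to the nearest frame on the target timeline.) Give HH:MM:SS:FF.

Source frame index: (0×3600 + 57×60 + 11) × 30 + 11 = 102941.
Real time: 102941 / (30000/1001) = 103043941/30000 s.
Target frame: (103043941/30000) × (50) = 103043941/600 ≈ 171739.902 → 171740.
At 50 labels/s: frame 171740 → 00:57:14:40.

00:57:14:40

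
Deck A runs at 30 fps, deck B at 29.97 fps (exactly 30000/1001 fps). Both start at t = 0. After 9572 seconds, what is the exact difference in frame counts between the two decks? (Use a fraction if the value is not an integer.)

A emits 30 × 9572 = 287160 frames; B emits 30000/1001 × 9572 = 287160000/1001.
Difference = 287160/1001 frames (≈ 286.8731); B is behind A.

287160/1001 frames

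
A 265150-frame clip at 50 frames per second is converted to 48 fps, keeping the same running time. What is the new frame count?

254544 frames

Target frames = source frames × (target rate / source rate) = 265150 × (48)/(50) = 265150 × 24/25 = 254544.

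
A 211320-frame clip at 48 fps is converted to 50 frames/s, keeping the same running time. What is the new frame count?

220125 frames

Target frames = source frames × (target rate / source rate) = 211320 × (50)/(48) = 211320 × 25/24 = 220125.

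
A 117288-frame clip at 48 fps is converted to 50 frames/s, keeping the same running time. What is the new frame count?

122175 frames

Target frames = source frames × (target rate / source rate) = 117288 × (50)/(48) = 117288 × 25/24 = 122175.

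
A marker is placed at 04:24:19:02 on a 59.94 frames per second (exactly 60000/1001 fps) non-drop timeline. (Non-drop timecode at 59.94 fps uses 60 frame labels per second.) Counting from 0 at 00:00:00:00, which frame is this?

951542

Total seconds to the label: (4 × 3600 + 24 × 60 + 19) = 15859.
Frame index = 15859 × 60 + 2 = 951542.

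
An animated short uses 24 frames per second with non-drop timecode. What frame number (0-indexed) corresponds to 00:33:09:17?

47753

Total seconds to the label: (0 × 3600 + 33 × 60 + 9) = 1989.
Frame index = 1989 × 24 + 17 = 47753.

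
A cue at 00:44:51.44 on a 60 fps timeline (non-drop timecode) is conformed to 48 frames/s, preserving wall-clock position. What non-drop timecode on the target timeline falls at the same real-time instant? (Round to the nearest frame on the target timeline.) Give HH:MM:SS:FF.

Source frame index: (0×3600 + 44×60 + 51) × 60 + 44 = 161504.
Real time: 161504 / (60) = 40376/15 s.
Target frame: (40376/15) × (48) = 646016/5 ≈ 129203.200 → 129203.
At 48 labels/s: frame 129203 → 00:44:51:35.

00:44:51:35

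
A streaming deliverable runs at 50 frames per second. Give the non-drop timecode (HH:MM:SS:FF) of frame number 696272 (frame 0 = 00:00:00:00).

03:52:05:22

696272 ÷ 50 = 13925 full seconds, remainder 22 frames.
13925 s = 3 h 52 min 5 s.
Timecode: 03:52:05:22.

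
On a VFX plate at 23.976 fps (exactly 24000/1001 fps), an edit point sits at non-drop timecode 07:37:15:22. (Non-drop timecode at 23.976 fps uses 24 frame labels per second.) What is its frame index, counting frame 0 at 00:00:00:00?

frame 658462

Total seconds to the label: (7 × 3600 + 37 × 60 + 15) = 27435.
Frame index = 27435 × 24 + 22 = 658462.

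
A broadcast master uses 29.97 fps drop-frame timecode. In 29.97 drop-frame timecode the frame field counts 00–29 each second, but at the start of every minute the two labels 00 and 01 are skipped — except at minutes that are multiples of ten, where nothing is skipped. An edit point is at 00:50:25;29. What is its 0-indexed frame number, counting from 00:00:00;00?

90689

Complete 10-minute blocks: 5, each 17982 frames → 89910.
Remaining 0 whole minutes in the current block: 0 frames.
Within the current minute: 25 × 30 + 29 = 779. Total = 89910 + 0 + 779 = 90689.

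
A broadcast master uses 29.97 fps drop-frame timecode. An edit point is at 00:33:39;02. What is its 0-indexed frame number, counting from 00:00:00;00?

As if non-drop at 30 labels/s: (0 × 3600 + 33 × 60 + 39) × 30 + 2 = 60572.
Minute boundaries passed: 33; those not divisible by 10: 33 − 3 = 30; dropped labels = 2 × 30 = 60.
Actual frame index = 60572 − 60 = 60512.

60512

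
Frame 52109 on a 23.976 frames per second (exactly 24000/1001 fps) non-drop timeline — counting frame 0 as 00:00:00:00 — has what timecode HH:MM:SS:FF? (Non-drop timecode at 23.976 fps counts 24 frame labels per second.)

52109 ÷ 24 = 2171 full seconds, remainder 5 frames.
2171 s = 0 h 36 min 11 s.
Timecode: 00:36:11:05.

00:36:11:05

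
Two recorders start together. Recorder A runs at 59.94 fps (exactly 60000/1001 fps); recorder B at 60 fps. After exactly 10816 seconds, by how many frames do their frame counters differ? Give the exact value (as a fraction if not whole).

49920/77 frames

A emits 60000/1001 × 10816 = 49920000/77 frames; B emits 60 × 10816 = 648960.
Difference = 49920/77 frames (≈ 648.3117); B is ahead of A.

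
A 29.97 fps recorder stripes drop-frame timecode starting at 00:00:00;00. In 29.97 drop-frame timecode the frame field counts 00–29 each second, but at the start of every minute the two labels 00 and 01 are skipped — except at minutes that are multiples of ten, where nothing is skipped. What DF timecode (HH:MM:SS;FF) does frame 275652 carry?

Ten DF minutes hold 17982 frames, so frame 275652 lies in block 15 (frames 269730–287711) with 5922 frames into that block.
The block's first minute is 1800 frames and the rest 1798 each; 5922 frames reaches minute 3, so 15 × 18 + 3 × 2 = 276 labels have been skipped so far.
Adding those back, label number 275652 + 276 = 275928 at 30 labels/s is 9197 s + 18 f = 2 h 33 min 17 s frame 18, i.e. 02:33:17;18.

02:33:17;18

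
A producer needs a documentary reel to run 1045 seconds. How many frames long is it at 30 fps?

31350 frames

Frames = 1045 × 30 = 31350.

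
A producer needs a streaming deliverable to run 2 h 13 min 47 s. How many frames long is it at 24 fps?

192648 frames

2 h 13 min 47 s = 8027 s.
Frames = 8027 × 24 = 192648.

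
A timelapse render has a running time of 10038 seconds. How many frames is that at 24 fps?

Frames = 10038 × 24 = 240912.

240912 frames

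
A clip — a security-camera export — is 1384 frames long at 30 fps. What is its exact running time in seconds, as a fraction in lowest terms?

Running time = 1384 ÷ (30) = 1384 × 1/30 = 692/15 s.

692/15 seconds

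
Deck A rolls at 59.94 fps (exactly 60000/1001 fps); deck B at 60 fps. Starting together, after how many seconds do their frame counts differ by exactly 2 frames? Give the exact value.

1001/30 seconds

The gap grows by |60 − 60000/1001| = 60/1001 frames per second.
Time for a 2-frame gap: 2 ÷ (60/1001) = 1001/30 s.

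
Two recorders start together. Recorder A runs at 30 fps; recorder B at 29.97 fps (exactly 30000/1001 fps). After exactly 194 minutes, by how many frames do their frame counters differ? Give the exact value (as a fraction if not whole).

349200/1001 frames

194 min = 11640 s.
A emits 30 × 11640 = 349200 frames; B emits 30000/1001 × 11640 = 349200000/1001.
Difference = 349200/1001 frames (≈ 348.8511); B is behind A.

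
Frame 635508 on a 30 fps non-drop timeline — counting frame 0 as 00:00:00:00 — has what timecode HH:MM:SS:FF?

635508 ÷ 30 = 21183 full seconds, remainder 18 frames.
21183 s = 5 h 53 min 3 s.
Timecode: 05:53:03:18.

05:53:03:18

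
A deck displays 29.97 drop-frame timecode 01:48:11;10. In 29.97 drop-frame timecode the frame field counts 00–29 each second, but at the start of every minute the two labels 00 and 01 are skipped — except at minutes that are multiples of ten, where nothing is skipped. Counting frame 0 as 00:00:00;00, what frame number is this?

194544

Complete 10-minute blocks: 10, each 17982 frames → 179820.
Remaining 8 whole minutes in the current block: 1800 + 7 × 1798 = 14386 frames.
Within the current minute: 11 × 30 + 10 − 2 = 338 (labels ;00/;01 skipped at this minute). Total = 179820 + 14386 + 338 = 194544.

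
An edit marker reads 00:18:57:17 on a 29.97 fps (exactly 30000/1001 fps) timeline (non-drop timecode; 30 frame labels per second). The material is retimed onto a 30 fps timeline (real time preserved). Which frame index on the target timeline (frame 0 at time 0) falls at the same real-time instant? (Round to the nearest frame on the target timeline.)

Source frame index: (0×3600 + 18×60 + 57) × 30 + 17 = 34127.
Real time: 34127 / (30000/1001) = 34161127/30000 s.
Target frame: (34161127/30000) × (30) = 34161127/1000 ≈ 34161.127 → 34161.

frame 34161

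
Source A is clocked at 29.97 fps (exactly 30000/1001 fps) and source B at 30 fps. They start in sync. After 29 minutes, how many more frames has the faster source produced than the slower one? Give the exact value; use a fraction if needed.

52200/1001 frames

29 min = 1740 s.
A emits 30000/1001 × 1740 = 52200000/1001 frames; B emits 30 × 1740 = 52200.
Difference = 52200/1001 frames (≈ 52.1479); B is ahead of A.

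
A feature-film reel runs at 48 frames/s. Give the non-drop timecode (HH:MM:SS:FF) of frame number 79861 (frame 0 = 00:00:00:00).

00:27:43:37

79861 ÷ 48 = 1663 full seconds, remainder 37 frames.
1663 s = 0 h 27 min 43 s.
Timecode: 00:27:43:37.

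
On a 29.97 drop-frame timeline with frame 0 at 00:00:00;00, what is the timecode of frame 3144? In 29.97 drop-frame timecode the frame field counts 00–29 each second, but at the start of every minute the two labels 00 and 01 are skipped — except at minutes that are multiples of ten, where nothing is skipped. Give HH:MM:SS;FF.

00:01:44;26

Each 10-minute DF block holds 10 × 60 × 30 − 9 × 2 = 17982 frames. 3144 ÷ 17982 → 0 full blocks, remainder 3144.
Within the partial block the first minute is 1800 frames and each further minute 1798, so 1 further minute boundary passed. Total skipped labels = 18 × 0 + 2 × 1 = 2.
Non-drop label index = 3144 + 2 = 3146; at 30 labels/s that is 00:01:44:26, i.e. DF 00:01:44;26.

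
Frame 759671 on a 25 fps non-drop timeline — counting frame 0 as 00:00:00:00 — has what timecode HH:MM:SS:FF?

08:26:26:21

759671 ÷ 25 = 30386 full seconds, remainder 21 frames.
30386 s = 8 h 26 min 26 s.
Timecode: 08:26:26:21.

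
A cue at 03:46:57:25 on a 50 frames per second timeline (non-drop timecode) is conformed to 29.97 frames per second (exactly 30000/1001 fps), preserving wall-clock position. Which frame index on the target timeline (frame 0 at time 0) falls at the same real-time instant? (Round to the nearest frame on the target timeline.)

Source frame index: (3×3600 + 46×60 + 57) × 50 + 25 = 680875.
Real time: 680875 / (50) = 27235/2 s.
Target frame: (27235/2) × (30000/1001) = 31425000/77 ≈ 408116.883 → 408117.

frame 408117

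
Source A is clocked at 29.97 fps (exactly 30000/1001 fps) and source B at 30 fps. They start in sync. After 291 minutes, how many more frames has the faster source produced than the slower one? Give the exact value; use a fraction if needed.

291 min = 17460 s.
A emits 30000/1001 × 17460 = 523800000/1001 frames; B emits 30 × 17460 = 523800.
Difference = 523800/1001 frames (≈ 523.2767); B is ahead of A.

523800/1001 frames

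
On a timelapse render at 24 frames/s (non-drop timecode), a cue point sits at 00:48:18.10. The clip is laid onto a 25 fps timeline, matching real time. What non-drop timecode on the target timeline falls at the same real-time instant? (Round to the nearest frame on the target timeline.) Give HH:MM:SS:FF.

00:48:18:10

Source frame index: (0×3600 + 48×60 + 18) × 24 + 10 = 69562.
Real time: 69562 / (24) = 34781/12 s.
Target frame: (34781/12) × (25) = 869525/12 ≈ 72460.417 → 72460.
At 25 labels/s: frame 72460 → 00:48:18:10.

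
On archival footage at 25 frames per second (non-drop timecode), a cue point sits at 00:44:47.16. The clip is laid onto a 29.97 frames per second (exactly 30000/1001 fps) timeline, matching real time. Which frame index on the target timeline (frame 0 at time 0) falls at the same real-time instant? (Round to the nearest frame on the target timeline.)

Source frame index: (0×3600 + 44×60 + 47) × 25 + 16 = 67191.
Real time: 67191 / (25) = 67191/25 s.
Target frame: (67191/25) × (30000/1001) = 80629200/1001 ≈ 80548.651 → 80549.

frame 80549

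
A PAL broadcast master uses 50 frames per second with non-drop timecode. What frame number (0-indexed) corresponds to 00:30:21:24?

frame 91074

Total seconds to the label: (0 × 3600 + 30 × 60 + 21) = 1821.
Frame index = 1821 × 50 + 24 = 91074.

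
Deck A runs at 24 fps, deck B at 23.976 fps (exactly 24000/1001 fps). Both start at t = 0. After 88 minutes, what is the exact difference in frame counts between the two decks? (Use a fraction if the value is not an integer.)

11520/91 frames

88 min = 5280 s.
A emits 24 × 5280 = 126720 frames; B emits 24000/1001 × 5280 = 11520000/91.
Difference = 11520/91 frames (≈ 126.5934); B is behind A.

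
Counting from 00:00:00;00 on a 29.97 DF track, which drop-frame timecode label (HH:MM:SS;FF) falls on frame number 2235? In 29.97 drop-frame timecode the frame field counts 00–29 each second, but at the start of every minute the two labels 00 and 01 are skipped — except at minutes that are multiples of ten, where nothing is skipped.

00:01:14;17

Each 10-minute DF block holds 10 × 60 × 30 − 9 × 2 = 17982 frames. 2235 ÷ 17982 → 0 full blocks, remainder 2235.
Within the partial block the first minute is 1800 frames and each further minute 1798, so 1 further minute boundary passed. Total skipped labels = 18 × 0 + 2 × 1 = 2.
Non-drop label index = 2235 + 2 = 2237; at 30 labels/s that is 00:01:14:17, i.e. DF 00:01:14;17.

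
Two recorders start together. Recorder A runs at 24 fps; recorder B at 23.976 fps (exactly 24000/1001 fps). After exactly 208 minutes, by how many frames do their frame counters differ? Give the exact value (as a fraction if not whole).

208 min = 12480 s.
A emits 24 × 12480 = 299520 frames; B emits 24000/1001 × 12480 = 23040000/77.
Difference = 23040/77 frames (≈ 299.2208); B is behind A.

23040/77 frames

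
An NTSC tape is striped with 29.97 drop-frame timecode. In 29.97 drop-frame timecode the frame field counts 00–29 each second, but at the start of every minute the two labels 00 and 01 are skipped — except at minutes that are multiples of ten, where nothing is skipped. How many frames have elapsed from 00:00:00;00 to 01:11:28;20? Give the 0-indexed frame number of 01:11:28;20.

As if non-drop at 30 labels/s: (1 × 3600 + 11 × 60 + 28) × 30 + 20 = 128660.
Minute boundaries passed: 71; those not divisible by 10: 71 − 7 = 64; dropped labels = 2 × 64 = 128.
Actual frame index = 128660 − 128 = 128532.

128532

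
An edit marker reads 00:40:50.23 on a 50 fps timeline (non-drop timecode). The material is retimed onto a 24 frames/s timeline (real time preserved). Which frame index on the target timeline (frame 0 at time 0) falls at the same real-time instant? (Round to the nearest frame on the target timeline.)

frame 58811

Source frame index: (0×3600 + 40×60 + 50) × 50 + 23 = 122523.
Real time: 122523 / (50) = 122523/50 s.
Target frame: (122523/50) × (24) = 1470276/25 ≈ 58811.040 → 58811.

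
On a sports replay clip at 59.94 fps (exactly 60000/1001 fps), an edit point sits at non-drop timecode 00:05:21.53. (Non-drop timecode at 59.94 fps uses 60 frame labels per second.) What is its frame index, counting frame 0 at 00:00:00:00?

Total seconds to the label: (0 × 3600 + 5 × 60 + 21) = 321.
Frame index = 321 × 60 + 53 = 19313.

frame 19313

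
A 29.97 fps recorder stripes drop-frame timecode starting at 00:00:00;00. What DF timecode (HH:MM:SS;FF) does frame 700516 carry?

06:29:33;28

Each 10-minute DF block holds 10 × 60 × 30 − 9 × 2 = 17982 frames. 700516 ÷ 17982 → 38 full blocks, remainder 17200.
Within the partial block the first minute is 1800 frames and each further minute 1798, so 9 further minute boundaries passed. Total skipped labels = 18 × 38 + 2 × 9 = 702.
Non-drop label index = 700516 + 702 = 701218; at 30 labels/s that is 06:29:33:28, i.e. DF 06:29:33;28.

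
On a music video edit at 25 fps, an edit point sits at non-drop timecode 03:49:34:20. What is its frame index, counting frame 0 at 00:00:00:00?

344370

Total seconds to the label: (3 × 3600 + 49 × 60 + 34) = 13774.
Frame index = 13774 × 25 + 20 = 344370.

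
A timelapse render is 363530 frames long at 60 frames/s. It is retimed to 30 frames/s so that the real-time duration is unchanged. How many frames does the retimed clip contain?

Target frames = source frames × (target rate / source rate) = 363530 × (30)/(60) = 363530 × 1/2 = 181765.

181765 frames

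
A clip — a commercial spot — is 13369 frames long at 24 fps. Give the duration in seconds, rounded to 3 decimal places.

Running time = 13369 × 1/24 = 13369/24 s ≈ 557.042 s.

557.042 seconds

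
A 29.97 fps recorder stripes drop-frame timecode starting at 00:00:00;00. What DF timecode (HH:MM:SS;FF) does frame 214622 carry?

01:59:21;08

Ten DF minutes hold 17982 frames, so frame 214622 lies in block 11 (frames 197802–215783) with 16820 frames into that block.
The block's first minute is 1800 frames and the rest 1798 each; 16820 frames reaches minute 9, so 11 × 18 + 9 × 2 = 216 labels have been skipped so far.
Adding those back, label number 214622 + 216 = 214838 at 30 labels/s is 7161 s + 8 f = 1 h 59 min 21 s frame 8, i.e. 01:59:21;08.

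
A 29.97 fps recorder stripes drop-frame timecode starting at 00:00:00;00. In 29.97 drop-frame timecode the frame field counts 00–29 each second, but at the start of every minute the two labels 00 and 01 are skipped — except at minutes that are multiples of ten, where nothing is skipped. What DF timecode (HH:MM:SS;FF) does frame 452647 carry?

04:11:43;09

Ten DF minutes hold 17982 frames, so frame 452647 lies in block 25 (frames 449550–467531) with 3097 frames into that block.
The block's first minute is 1800 frames and the rest 1798 each; 3097 frames reaches minute 1, so 25 × 18 + 1 × 2 = 452 labels have been skipped so far.
Adding those back, label number 452647 + 452 = 453099 at 30 labels/s is 15103 s + 9 f = 4 h 11 min 43 s frame 9, i.e. 04:11:43;09.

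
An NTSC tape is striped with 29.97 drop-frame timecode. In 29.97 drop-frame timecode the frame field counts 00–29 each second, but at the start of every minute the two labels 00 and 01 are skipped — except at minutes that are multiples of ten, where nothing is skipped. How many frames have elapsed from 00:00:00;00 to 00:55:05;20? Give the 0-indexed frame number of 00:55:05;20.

99070

As if non-drop at 30 labels/s: (0 × 3600 + 55 × 60 + 5) × 30 + 20 = 99170.
Minute boundaries passed: 55; those not divisible by 10: 55 − 5 = 50; dropped labels = 2 × 50 = 100.
Actual frame index = 99170 − 100 = 99070.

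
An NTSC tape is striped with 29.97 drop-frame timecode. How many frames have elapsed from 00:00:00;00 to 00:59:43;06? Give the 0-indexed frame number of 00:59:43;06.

As if non-drop at 30 labels/s: (0 × 3600 + 59 × 60 + 43) × 30 + 6 = 107496.
Minute boundaries passed: 59; those not divisible by 10: 59 − 5 = 54; dropped labels = 2 × 54 = 108.
Actual frame index = 107496 − 108 = 107388.

107388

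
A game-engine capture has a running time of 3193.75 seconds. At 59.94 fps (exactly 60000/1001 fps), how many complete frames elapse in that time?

Frames = 3193.75 × 60000/1001 = 27375000/143 ≈ 191433.5664.
Complete frames: 191433.

191433 frames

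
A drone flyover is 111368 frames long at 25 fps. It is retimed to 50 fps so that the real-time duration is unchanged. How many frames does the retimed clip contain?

222736 frames

Frames at target rate = 111368 × (50) / (25) = 222736.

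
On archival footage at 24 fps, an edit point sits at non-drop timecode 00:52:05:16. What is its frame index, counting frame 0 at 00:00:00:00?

Total seconds to the label: (0 × 3600 + 52 × 60 + 5) = 3125.
Frame index = 3125 × 24 + 16 = 75016.

frame 75016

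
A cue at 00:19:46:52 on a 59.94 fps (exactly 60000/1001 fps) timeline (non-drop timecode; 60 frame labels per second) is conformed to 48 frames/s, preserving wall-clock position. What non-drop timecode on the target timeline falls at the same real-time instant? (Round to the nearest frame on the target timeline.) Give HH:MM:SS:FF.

Source frame index: (0×3600 + 19×60 + 46) × 60 + 52 = 71212.
Real time: 71212 / (60000/1001) = 17820803/15000 s.
Target frame: (17820803/15000) × (48) = 35641606/625 ≈ 57026.570 → 57027.
At 48 labels/s: frame 57027 → 00:19:48:03.

00:19:48:03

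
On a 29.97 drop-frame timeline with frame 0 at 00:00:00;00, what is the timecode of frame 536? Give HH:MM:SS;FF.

00:00:17;26

Each 10-minute DF block holds 10 × 60 × 30 − 9 × 2 = 17982 frames. 536 ÷ 17982 → 0 full blocks, remainder 536.
Within the partial block the first minute is 1800 frames and each further minute 1798, so 0 further minute boundaries passed. Total skipped labels = 18 × 0 + 2 × 0 = 0.
Non-drop label index = 536 + 0 = 536; at 30 labels/s that is 00:00:17:26, i.e. DF 00:00:17;26.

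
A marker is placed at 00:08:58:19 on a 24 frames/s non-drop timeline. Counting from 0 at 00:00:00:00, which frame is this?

Total seconds to the label: (0 × 3600 + 8 × 60 + 58) = 538.
Frame index = 538 × 24 + 19 = 12931.

12931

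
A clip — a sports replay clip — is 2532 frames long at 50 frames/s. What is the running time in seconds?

Running time = 2532 / (50) = 50.64 s.

50.64 seconds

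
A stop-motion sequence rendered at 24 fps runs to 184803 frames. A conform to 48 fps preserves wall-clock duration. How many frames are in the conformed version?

Target frames = source frames × (target rate / source rate) = 184803 × (48)/(24) = 184803 × 2 = 369606.

369606 frames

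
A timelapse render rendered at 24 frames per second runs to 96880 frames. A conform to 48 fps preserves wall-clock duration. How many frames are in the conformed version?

193760 frames

Target frames = source frames × (target rate / source rate) = 96880 × (48)/(24) = 96880 × 2 = 193760.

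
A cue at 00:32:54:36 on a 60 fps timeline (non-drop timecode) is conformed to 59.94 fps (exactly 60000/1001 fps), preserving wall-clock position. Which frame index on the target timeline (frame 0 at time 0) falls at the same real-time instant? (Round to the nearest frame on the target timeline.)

frame 118358

Source frame index: (0×3600 + 32×60 + 54) × 60 + 36 = 118476.
Real time: 118476 / (60) = 9873/5 s.
Target frame: (9873/5) × (60000/1001) = 118476000/1001 ≈ 118357.642 → 118358.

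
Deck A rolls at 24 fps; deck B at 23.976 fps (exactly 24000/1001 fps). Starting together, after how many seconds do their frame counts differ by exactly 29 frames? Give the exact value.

The gap grows by |24000/1001 − 24| = 24/1001 frames per second.
Time for a 29-frame gap: 29 ÷ (24/1001) = 29029/24 s.

29029/24 seconds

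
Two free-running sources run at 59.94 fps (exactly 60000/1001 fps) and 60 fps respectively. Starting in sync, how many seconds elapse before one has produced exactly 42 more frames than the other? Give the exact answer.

The gap grows by |60 − 60000/1001| = 60/1001 frames per second.
Time for a 42-frame gap: 42 ÷ (60/1001) = 700.7 s.

700.7 seconds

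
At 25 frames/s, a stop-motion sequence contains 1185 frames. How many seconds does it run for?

47.4 seconds

Running time = 1185 / (25) = 47.4 s.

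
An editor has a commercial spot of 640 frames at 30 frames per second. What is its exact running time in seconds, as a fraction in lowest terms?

64/3 seconds

Running time = 640 ÷ (30) = 640 × 1/30 = 64/3 s.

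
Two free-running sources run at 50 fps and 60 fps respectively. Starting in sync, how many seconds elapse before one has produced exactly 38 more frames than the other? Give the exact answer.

3.8 seconds

The gap grows by |60 − 50| = 10 frames per second.
Time for a 38-frame gap: 38 ÷ (10) = 3.8 s.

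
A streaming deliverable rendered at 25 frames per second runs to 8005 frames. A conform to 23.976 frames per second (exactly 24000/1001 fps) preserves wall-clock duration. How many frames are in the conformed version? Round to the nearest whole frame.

Frames at target rate = 8005 × (24000/1001) / (25) = 7684800/1001 ≈ 7677.123.
Nearest whole frame: 7677.

7677 frames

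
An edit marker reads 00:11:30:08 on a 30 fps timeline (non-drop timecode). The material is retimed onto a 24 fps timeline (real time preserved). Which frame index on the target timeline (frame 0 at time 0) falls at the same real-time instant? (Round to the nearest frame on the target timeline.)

Source frame index: (0×3600 + 11×60 + 30) × 30 + 8 = 20708.
Real time: 20708 / (30) = 10354/15 s.
Target frame: (10354/15) × (24) = 82832/5 ≈ 16566.400 → 16566.

frame 16566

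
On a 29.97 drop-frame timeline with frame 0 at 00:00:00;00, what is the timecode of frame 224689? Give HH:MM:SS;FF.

02:04:57;03

Ten DF minutes hold 17982 frames, so frame 224689 lies in block 12 (frames 215784–233765) with 8905 frames into that block.
The block's first minute is 1800 frames and the rest 1798 each; 8905 frames reaches minute 4, so 12 × 18 + 4 × 2 = 224 labels have been skipped so far.
Adding those back, label number 224689 + 224 = 224913 at 30 labels/s is 7497 s + 3 f = 2 h 4 min 57 s frame 3, i.e. 02:04:57;03.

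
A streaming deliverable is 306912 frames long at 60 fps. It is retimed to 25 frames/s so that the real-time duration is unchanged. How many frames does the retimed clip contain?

127880 frames

Target frames = source frames × (target rate / source rate) = 306912 × (25)/(60) = 306912 × 5/12 = 127880.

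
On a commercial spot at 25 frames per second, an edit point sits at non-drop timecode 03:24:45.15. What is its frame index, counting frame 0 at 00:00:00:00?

Total seconds to the label: (3 × 3600 + 24 × 60 + 45) = 12285.
Frame index = 12285 × 25 + 15 = 307140.

frame 307140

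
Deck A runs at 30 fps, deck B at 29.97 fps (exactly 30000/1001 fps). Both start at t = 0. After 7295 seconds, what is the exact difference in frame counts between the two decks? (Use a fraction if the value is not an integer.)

A emits 30 × 7295 = 218850 frames; B emits 30000/1001 × 7295 = 218850000/1001.
Difference = 218850/1001 frames (≈ 218.6314); B is behind A.

218850/1001 frames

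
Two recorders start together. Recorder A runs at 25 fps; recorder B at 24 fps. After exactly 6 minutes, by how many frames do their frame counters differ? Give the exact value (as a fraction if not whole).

6 min = 360 s.
A emits 25 × 360 = 9000 frames; B emits 24 × 360 = 8640.
Difference = 360 frames; B is behind A.

360 frames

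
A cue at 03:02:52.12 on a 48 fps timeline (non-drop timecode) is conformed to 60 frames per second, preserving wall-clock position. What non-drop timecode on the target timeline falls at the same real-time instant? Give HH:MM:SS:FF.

Source frame index: (3×3600 + 2×60 + 52) × 48 + 12 = 526668.
Real time: 526668 / (48) = 43889/4 s.
Target frame: (43889/4) × (60) = 658335.
At 60 labels/s: frame 658335 → 03:02:52:15.

03:02:52:15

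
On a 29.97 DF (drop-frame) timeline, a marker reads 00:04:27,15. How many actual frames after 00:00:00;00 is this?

Complete 10-minute blocks: 0, each 17982 frames → 0.
Remaining 4 whole minutes in the current block: 1800 + 3 × 1798 = 7194 frames.
Within the current minute: 27 × 30 + 15 − 2 = 823 (labels ;00/;01 skipped at this minute). Total = 0 + 7194 + 823 = 8017.

8017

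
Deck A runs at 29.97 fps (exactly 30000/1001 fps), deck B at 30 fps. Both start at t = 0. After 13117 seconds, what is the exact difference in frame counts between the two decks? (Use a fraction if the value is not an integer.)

A emits 30000/1001 × 13117 = 30270000/77 frames; B emits 30 × 13117 = 393510.
Difference = 30270/77 frames (≈ 393.1169); B is ahead of A.

30270/77 frames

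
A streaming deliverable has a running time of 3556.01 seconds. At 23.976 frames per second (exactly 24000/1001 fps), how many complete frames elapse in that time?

85258 frames

Frames = 3556.01 × 24000/1001 = 85344240/1001 ≈ 85258.9810.
Complete frames: 85258.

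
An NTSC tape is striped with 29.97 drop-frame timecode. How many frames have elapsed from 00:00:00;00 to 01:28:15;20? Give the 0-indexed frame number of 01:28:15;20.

As if non-drop at 30 labels/s: (1 × 3600 + 28 × 60 + 15) × 30 + 20 = 158870.
Minute boundaries passed: 88; those not divisible by 10: 88 − 8 = 80; dropped labels = 2 × 80 = 160.
Actual frame index = 158870 − 160 = 158710.

158710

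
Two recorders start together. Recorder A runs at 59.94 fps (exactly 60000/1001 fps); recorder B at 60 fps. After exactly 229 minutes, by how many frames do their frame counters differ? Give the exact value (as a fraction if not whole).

824400/1001 frames

229 min = 13740 s.
A emits 60000/1001 × 13740 = 824400000/1001 frames; B emits 60 × 13740 = 824400.
Difference = 824400/1001 frames (≈ 823.5764); B is ahead of A.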